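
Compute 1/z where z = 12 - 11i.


|z|^2 = 144+121 = 265
1/z = (12 + 11i)/265

1/z = 0.0453 + 0.0415i


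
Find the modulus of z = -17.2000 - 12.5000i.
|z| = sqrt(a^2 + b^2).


|z| = sqrt((-17.2)^2 + (-12.5)^2) = sqrt(295.84 + 156.25) = sqrt(452.09) = 21.2624

|z| = 21.2624


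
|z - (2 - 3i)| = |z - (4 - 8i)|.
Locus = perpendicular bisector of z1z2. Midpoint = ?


Equal distances means the locus is the perpendicular bisector of z1 and z2.
Midpoint = ((2+4)/2, (-3+(-8))/2) = (3.0000, -5.5000)

Perpendicular bisector through (3.0000, -5.5000)


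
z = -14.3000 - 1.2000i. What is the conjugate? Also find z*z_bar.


z_bar = -14.3000 + 1.2000i
z*z_bar = (-14.3)^2 + (-1.2)^2 = 204.49 + 1.44 = 205.93

z_bar = -14.3000 + 1.2000i, z*z_bar = 205.93


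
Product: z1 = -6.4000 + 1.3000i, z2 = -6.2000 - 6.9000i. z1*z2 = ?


Real = -6.4*(-6.2) - 1.3*(-6.9) = 39.68 - (-8.97) = 48.65
Imag = -6.4*(-6.9) - (6.2)*1.3 = 44.16 - (8.06) = 36.1

48.6500 + 36.1000i


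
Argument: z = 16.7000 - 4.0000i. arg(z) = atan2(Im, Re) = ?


Re = 16.7, Im = -4
arg = atan2(-4, 16.7) = -13.4698 degrees

arg(z) = -13.4698 degrees


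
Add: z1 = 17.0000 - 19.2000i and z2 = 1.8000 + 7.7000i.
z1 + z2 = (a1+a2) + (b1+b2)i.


Real: 17 + 1.8 = 18.8
Imag: -19.2 + 7.7 = -11.5

18.8000 - 11.5000i


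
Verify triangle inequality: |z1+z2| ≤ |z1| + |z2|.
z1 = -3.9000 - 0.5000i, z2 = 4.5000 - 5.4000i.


|z1| = sqrt((-3.9)^2 + (-0.5)^2) = sqrt(15.46) = 3.9319
|z2| = sqrt(4.5^2 + (-5.4)^2) = sqrt(49.41) = 7.0292
z1+z2 = 0.6000 - 5.9000i
|z1+z2| = sqrt(35.17) = 5.9304
|z1|+|z2| = 3.9319 + 7.0292 = 10.9611

|z1+z2| = 5.9304 ≤ |z1|+|z2| = 10.9611 (verified)


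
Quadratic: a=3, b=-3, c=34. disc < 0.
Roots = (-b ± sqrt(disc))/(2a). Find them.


disc = (-3)^2 - 4*3*34 = 9 - 408 = -399
sqrt(|disc|) = sqrt(399) = 19.9750
Real part = 3/(2*3) = 0.5000
Imag part = 19.9750/(2*3) = 3.3292

0.5000 ± 3.3292i


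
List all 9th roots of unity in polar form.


The 9th roots of unity are cis(360k/9°) for k=0..8
Angle step = 360/9 = 40°
Primitive root: cis(40°)
Primitive root = 0.7660 + 0.6428i

9 roots at angles: 0°, 40°, 80°, 120°, 160°, 200°, 240°, 280°, 320°


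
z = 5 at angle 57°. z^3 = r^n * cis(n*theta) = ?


r^3 = 5^3 = 125
n*theta = 3*57° = 171° = 171° (mod 360)
a = 125*cos(171°) = -123.4610
b = 125*sin(171°) = 19.5543

125 cis(171°) = -123.4610 + 19.5543i


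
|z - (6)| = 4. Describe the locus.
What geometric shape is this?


|z - z0| = r is a circle with center z0 and radius r.
Center = (6, 0), radius = 4

Circle with center (6, 0) and radius 4


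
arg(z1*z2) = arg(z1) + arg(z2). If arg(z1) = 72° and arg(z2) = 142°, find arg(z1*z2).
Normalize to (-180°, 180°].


arg(z1*z2) = 72° + 142° = 214°
Normalized to (-180°, 180°]: -146°

-146°


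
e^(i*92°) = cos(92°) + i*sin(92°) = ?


cos(92°) = -0.0349
sin(92°) = 0.9994

e^(i*92°) = -0.0349 + 0.9994i


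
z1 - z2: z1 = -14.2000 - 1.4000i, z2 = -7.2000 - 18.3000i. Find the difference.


Real: -14.2 + 7.2 = -7
Imag: -1.4 + 18.3 = 16.9

-7.0000 + 16.9000i


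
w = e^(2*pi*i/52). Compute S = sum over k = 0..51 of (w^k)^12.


The roots are w_k = w^k with w = e^(2*pi*i/52), and (w^k)^12 = (w^12)^k.
So S = 1 + u + u^2 + ... + u^(51) with u = w^12.
12 = 0*52 + 12, so 12 is not a multiple of 52: u = w^12 ≠ 1 (w is a primitive 52th root), while u^52 = (w^52)^12 = 1.
Geometric series: S = (1 - u^52)/(1 - u) = (1 - 1)/(1 - u) = 0

S = 0


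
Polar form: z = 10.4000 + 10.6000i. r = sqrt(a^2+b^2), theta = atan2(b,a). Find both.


r = sqrt(108.16+112.36) = sqrt(220.52) = 14.8499
theta = atan2(10.6, 10.4) = 45.5457 degrees

r = 14.8499, theta = 45.5457 degrees


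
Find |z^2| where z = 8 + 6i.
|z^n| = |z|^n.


|z| = sqrt(64+36) = sqrt(100) = 10
|z^2| = |z|^2 = 10^2 = 100

|z^2| = 100


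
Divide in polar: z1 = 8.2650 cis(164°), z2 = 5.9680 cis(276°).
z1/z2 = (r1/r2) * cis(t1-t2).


r = 8.2650 / 5.9680 = 1.3849
theta = 164° - 276° = -112° = 248° (mod 360)

1.3849 cis(248°)


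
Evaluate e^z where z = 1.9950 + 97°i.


e^1.9950 = 7.3522
cos(97°) = -0.12187
sin(97°) = 0.99255
Real = 7.3522*(-0.12187) = -0.8960
Imag = 7.3522*0.99255 = 7.2974

-0.8960 + 7.2974i


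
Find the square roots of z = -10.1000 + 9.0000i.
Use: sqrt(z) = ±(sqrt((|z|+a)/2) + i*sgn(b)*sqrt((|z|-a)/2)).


|z| = sqrt(102.01+81) = 13.5281
sqrt((|z|+a)/2) = sqrt((13.5281+(-10.1))/2) = sqrt(1.7141) = 1.3092
sqrt((|z|-a)/2) = sqrt((13.5281-(-10.1))/2) = sqrt(11.8141) = 3.4372

±(1.3092 + 3.4372i) i.e. 1.3092 + 3.4372i and -1.3092 - 3.4372i


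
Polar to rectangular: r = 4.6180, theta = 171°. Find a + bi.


a = 4.6180*cos(171°) = 4.6180*(-0.987688) = -4.5611
b = 4.6180*sin(171°) = 4.6180*0.15643 = 0.7224

-4.5611 + 0.7224i


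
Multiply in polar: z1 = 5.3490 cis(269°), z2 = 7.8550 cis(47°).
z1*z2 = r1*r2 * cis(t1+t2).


r = 5.3490 * 7.8550 = 42.0164
theta = 269° + 47° = 316° = 316° (mod 360)

42.0164 cis(316°)


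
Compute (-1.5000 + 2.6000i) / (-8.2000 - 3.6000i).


Conjugate of z2 = -8.2000 + 3.6000i
Numerator: (-1.5000 + 2.6000i)(-8.2000 + 3.6000i) = 2.9400 - 26.7200i
Denominator: (-8.2)^2 + (-3.6)^2 = 80.2
Result = (2.9400 - 26.7200i)/80.2

0.0367 - 0.3332i


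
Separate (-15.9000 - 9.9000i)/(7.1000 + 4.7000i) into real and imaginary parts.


Multiply by conjugate: (-15.9000 - 9.9000i)(7.1000 - 4.7000i) / (7.1^2 + 4.7^2)
Numerator real = -15.9*7.1 - (9.9)*4.7 = -159.42
Numerator imag = -9.9*7.1 - (-15.9)*4.7 = 4.44
Denominator = 72.5
Re(z) = -159.42/72.5 = -2.1989
Im(z) = 4.44/72.5 = 0.0612

Re(z) = -2.1989, Im(z) = 0.0612


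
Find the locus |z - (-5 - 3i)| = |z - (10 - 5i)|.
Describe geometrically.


Equal distances means the locus is the perpendicular bisector of z1 and z2.
Midpoint = ((-5+10)/2, (-3+(-5))/2) = (2.5000, -4.0000)

Perpendicular bisector through (2.5000, -4.0000)


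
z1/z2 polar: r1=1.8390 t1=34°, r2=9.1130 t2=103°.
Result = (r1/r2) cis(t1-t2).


r = 1.8390 / 9.1130 = 0.2018
theta = 34° - 103° = -69° = 291° (mod 360)

0.2018 cis(291°)


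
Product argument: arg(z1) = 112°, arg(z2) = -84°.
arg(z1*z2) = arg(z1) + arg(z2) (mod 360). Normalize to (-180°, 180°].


arg(z1*z2) = 112° - 84° = 28°
Normalized to (-180°, 180°]: 28°

28°


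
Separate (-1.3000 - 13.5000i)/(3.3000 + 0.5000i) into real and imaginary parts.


Multiply by conjugate: (-1.3000 - 13.5000i)(3.3000 - 0.5000i) / (3.3^2 + 0.5^2)
Numerator real = -1.3*3.3 - (13.5)*0.5 = -11.04
Numerator imag = -13.5*3.3 - (-1.3)*0.5 = -43.9
Denominator = 11.14
Re(z) = -11.04/11.14 = -0.9910
Im(z) = -43.9/11.14 = -3.9408

Re(z) = -0.9910, Im(z) = -3.9408


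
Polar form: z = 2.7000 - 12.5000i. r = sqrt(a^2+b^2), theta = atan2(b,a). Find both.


r = sqrt(7.29+156.25) = sqrt(163.54) = 12.7883
theta = atan2(-12.5, 2.7) = -77.8114 degrees

r = 12.7883, theta = -77.8114 degrees


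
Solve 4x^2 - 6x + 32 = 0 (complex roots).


disc = (-6)^2 - 4*4*32 = 36 - 512 = -476
sqrt(|disc|) = sqrt(476) = 21.8174
Real part = 6/(2*4) = 0.7500
Imag part = 21.8174/(2*4) = 2.7272

0.7500 ± 2.7272i


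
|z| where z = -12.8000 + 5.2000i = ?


|z| = sqrt((-12.8)^2 + 5.2^2) = sqrt(163.84 + 27.04) = sqrt(190.88) = 13.8159

|z| = 13.8159


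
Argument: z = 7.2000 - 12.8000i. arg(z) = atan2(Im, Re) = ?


Re = 7.2, Im = -12.8
arg = atan2(-12.8, 7.2) = -60.6422 degrees

arg(z) = -60.6422 degrees


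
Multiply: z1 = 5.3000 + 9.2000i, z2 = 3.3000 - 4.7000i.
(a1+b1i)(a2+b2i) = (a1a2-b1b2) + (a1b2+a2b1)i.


Real = 5.3*3.3 - 9.2*(-4.7) = 17.49 - (-43.24) = 60.73
Imag = 5.3*(-4.7) + 3.3*9.2 = -24.91 + 30.36 = 5.45

60.7300 + 5.4500i


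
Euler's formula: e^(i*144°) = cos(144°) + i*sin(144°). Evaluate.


cos(144°) = -0.8090
sin(144°) = 0.5878

e^(i*144°) = -0.8090 + 0.5878i


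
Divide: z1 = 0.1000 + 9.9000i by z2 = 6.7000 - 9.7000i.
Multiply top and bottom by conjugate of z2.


Conjugate of z2 = 6.7000 + 9.7000i
Numerator: (0.1000 + 9.9000i)(6.7000 + 9.7000i) = -95.3600 + 67.3000i
Denominator: 6.7^2 + (-9.7)^2 = 138.98
Result = (-95.3600 + 67.3000i)/138.98

-0.6861 + 0.4842i


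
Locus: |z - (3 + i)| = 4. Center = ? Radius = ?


|z - z0| = r is a circle with center z0 and radius r.
Center = (3, 1), radius = 4

Circle with center (3, 1) and radius 4


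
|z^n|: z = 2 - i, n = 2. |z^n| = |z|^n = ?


|z| = sqrt(4+1) = sqrt(5) = 2.2361
|z^2| = |z|^2 = (sqrt(5))^2 = 5

|z^2| = 5


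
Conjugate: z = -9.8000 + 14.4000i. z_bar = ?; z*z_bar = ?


z_bar = -9.8000 - 14.4000i
z*z_bar = (-9.8)^2 + 14.4^2 = 96.04 + 207.36 = 303.4

z_bar = -9.8000 - 14.4000i, z*z_bar = 303.4


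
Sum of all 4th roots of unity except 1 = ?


With w = e^(2*pi*i/4), all 4 of the 4th roots of unity w^0 = 1, w, ..., w^(3) sum to 0: 1 + w + ... + w^(3) = (1 - w^4)/(1 - w) = 0 since w^4 = 1, w ≠ 1.
Removing the root 1: w + w^2 + ... + w^(3) = 0 - 1 = -1

Sum = -1


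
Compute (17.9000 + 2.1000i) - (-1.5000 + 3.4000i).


Real: 17.9 + 1.5 = 19.4
Imag: 2.1 - 3.4 = -1.3

19.4000 - 1.3000i


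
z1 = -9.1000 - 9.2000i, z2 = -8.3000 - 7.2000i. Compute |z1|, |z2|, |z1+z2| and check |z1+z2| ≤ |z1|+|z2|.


|z1| = sqrt((-9.1)^2 + (-9.2)^2) = sqrt(167.45) = 12.9402
|z2| = sqrt((-8.3)^2 + (-7.2)^2) = sqrt(120.73) = 10.9877
z1+z2 = -17.4000 - 16.4000i
|z1+z2| = sqrt(571.72) = 23.9107
|z1|+|z2| = 12.9402 + 10.9877 = 23.9279

|z1+z2| = 23.9107 ≤ |z1|+|z2| = 23.9279 (verified)


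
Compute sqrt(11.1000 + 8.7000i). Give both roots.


|z| = sqrt(123.21+75.69) = 14.1032
sqrt((|z|+a)/2) = sqrt((14.1032+11.1)/2) = sqrt(12.6016) = 3.5499
sqrt((|z|-a)/2) = sqrt((14.1032-11.1)/2) = sqrt(1.5016) = 1.2254

±(3.5499 + 1.2254i) i.e. 3.5499 + 1.2254i and -3.5499 - 1.2254i


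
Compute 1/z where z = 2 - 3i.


|z|^2 = 4+9 = 13
1/z = (2 + 3i)/13

1/z = 0.1538 + 0.2308i


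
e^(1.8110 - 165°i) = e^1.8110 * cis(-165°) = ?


e^1.8110 = 6.11656
cos(-165°) = -0.965926
sin(-165°) = -0.25882
Real = 6.11656*(-0.965926) = -5.9081
Imag = 6.11656*(-0.25882) = -1.5831

-5.9081 - 1.5831i


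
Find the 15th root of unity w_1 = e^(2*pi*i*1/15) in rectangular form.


Angle = 360*1/15 = 24°
a = cos(24°) = 0.9135
b = sin(24°) = 0.4067

0.9135 + 0.4067i


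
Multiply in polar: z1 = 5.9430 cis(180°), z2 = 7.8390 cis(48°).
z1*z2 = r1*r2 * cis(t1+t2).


r = 5.9430 * 7.8390 = 46.5872
theta = 180° + 48° = 228° = 228° (mod 360)

46.5872 cis(228°)


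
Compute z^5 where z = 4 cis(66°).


r^5 = 4^5 = 1024
n*theta = 5*66° = 330° = 330° (mod 360)
a = 1024*cos(330°) = 886.8100
b = 1024*sin(330°) = -512.0000

1024 cis(330°) = 886.8100 - 512.0000i


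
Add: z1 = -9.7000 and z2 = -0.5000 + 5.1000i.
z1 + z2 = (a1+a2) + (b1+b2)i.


Real: -9.7 - 0.5 = -10.2
Imag: 0 + 5.1 = 5.1

-10.2000 + 5.1000i


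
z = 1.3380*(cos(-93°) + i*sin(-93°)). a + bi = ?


a = 1.3380*cos(-93°) = 1.3380*(-0.0523) = -0.0700
b = 1.3380*sin(-93°) = 1.3380*(-0.99863) = -1.3362

-0.0700 - 1.3362i


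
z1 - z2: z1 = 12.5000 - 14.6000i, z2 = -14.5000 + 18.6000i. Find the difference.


Real: 12.5 + 14.5 = 27
Imag: -14.6 - 18.6 = -33.2

27.0000 - 33.2000i


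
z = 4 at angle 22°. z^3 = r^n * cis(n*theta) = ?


r^3 = 4^3 = 64
n*theta = 3*22° = 66° = 66° (mod 360)
a = 64*cos(66°) = 26.0311
b = 64*sin(66°) = 58.4669

64 cis(66°) = 26.0311 + 58.4669i


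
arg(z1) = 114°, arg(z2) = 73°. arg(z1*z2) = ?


arg(z1*z2) = 114° + 73° = 187°
Normalized to (-180°, 180°]: -173°

-173°


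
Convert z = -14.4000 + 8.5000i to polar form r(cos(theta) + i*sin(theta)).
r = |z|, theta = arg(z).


r = sqrt(207.36+72.25) = sqrt(279.61) = 16.7215
theta = atan2(8.5, -14.4) = 149.4476 degrees

r = 16.7215, theta = 149.4476 degrees


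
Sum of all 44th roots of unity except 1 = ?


With w = e^(2*pi*i/44), all 44 of the 44th roots of unity w^0 = 1, w, ..., w^(43) sum to 0: 1 + w + ... + w^(43) = (1 - w^44)/(1 - w) = 0 since w^44 = 1, w ≠ 1.
Removing the root 1: w + w^2 + ... + w^(43) = 0 - 1 = -1

Sum = -1


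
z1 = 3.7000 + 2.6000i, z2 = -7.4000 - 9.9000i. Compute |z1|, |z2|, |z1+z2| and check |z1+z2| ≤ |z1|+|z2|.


|z1| = sqrt(3.7^2 + 2.6^2) = sqrt(20.45) = 4.5222
|z2| = sqrt((-7.4)^2 + (-9.9)^2) = sqrt(152.77) = 12.3600
z1+z2 = -3.7000 - 7.3000i
|z1+z2| = sqrt(66.98) = 8.1841
|z1|+|z2| = 4.5222 + 12.3600 = 16.8822

|z1+z2| = 8.1841 ≤ |z1|+|z2| = 16.8822 (verified)


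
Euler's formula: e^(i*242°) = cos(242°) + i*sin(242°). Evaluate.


cos(242°) = -0.4695
sin(242°) = -0.8829

e^(i*242°) = -0.4695 - 0.8829i


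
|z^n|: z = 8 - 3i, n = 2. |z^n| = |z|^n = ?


|z| = sqrt(64+9) = sqrt(73) = 8.5440
|z^2| = |z|^2 = (sqrt(73))^2 = 73

|z^2| = 73


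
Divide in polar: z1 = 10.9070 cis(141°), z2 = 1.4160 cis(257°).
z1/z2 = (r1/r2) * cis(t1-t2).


r = 10.9070 / 1.4160 = 7.7027
theta = 141° - 257° = -116° = 244° (mod 360)

7.7027 cis(244°)


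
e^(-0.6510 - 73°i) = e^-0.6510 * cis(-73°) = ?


e^-0.6510 = 0.5215
cos(-73°) = 0.2924
sin(-73°) = -0.9563
Real = 0.5215*0.2924 = 0.1525
Imag = 0.5215*(-0.9563) = -0.4987

0.1525 - 0.4987i


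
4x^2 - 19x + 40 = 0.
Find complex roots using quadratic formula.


disc = (-19)^2 - 4*4*40 = 361 - 640 = -279
sqrt(|disc|) = sqrt(279) = 16.7033
Real part = 19/(2*4) = 2.3750
Imag part = 16.7033/(2*4) = 2.0879

2.3750 ± 2.0879i


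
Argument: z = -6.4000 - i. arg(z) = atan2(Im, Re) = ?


Re = -6.4, Im = -1
arg = atan2(-1, -6.4) = -171.1193 degrees

arg(z) = -171.1193 degrees


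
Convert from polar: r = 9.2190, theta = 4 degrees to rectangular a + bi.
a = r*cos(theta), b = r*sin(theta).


a = 9.2190*cos(4°) = 9.2190*0.99756 = 9.1965
b = 9.2190*sin(4°) = 9.2190*0.06976 = 0.6431

9.1965 + 0.6431i


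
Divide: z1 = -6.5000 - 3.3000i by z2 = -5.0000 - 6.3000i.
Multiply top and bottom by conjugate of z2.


Conjugate of z2 = -5.0000 + 6.3000i
Numerator: (-6.5000 - 3.3000i)(-5.0000 + 6.3000i) = 53.2900 - 24.4500i
Denominator: (-5)^2 + (-6.3)^2 = 64.69
Result = (53.2900 - 24.4500i)/64.69

0.8238 - 0.3780i


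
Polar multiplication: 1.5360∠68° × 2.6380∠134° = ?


r = 1.5360 * 2.6380 = 4.0520
theta = 68° + 134° = 202° = 202° (mod 360)

4.0520 cis(202°)


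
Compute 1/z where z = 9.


|z|^2 = 81+0 = 81
1/z = (9 - 0i)/81

1/z = 0.1111 + 0i


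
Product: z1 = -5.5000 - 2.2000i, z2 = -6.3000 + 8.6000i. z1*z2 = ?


Real = -5.5*(-6.3) - (-2.2)*8.6 = 34.65 - (-18.92) = 53.57
Imag = -5.5*8.6 - (6.3)*(-2.2) = -47.3 + 13.86 = -33.44

53.5700 - 33.4400i


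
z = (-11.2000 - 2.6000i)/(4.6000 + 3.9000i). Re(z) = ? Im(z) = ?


Multiply by conjugate: (-11.2000 - 2.6000i)(4.6000 - 3.9000i) / (4.6^2 + 3.9^2)
Numerator real = -11.2*4.6 - (2.6)*3.9 = -61.66
Numerator imag = -2.6*4.6 - (-11.2)*3.9 = 31.72
Denominator = 36.37
Re(z) = -61.66/36.37 = -1.6954
Im(z) = 31.72/36.37 = 0.8721

Re(z) = -1.6954, Im(z) = 0.8721


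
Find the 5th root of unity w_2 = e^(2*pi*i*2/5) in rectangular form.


Angle = 360*2/5 = 144°
a = cos(144°) = -0.8090
b = sin(144°) = 0.5878

-0.8090 + 0.5878i


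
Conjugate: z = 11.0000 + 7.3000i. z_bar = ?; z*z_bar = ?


z_bar = 11.0000 - 7.3000i
z*z_bar = 11^2 + 7.3^2 = 121 + 53.29 = 174.29

z_bar = 11.0000 - 7.3000i, z*z_bar = 174.29


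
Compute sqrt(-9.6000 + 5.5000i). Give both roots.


|z| = sqrt(92.16+30.25) = 11.0639
sqrt((|z|+a)/2) = sqrt((11.0639+(-9.6))/2) = sqrt(0.7320) = 0.8555
sqrt((|z|-a)/2) = sqrt((11.0639-(-9.6))/2) = sqrt(10.3320) = 3.2143

±(0.8555 + 3.2143i) i.e. 0.8555 + 3.2143i and -0.8555 - 3.2143i


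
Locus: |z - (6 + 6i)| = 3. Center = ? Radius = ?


|z - z0| = r is a circle with center z0 and radius r.
Center = (6, 6), radius = 3

Circle with center (6, 6) and radius 3


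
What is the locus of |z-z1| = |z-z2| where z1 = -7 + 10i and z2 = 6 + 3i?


Equal distances means the locus is the perpendicular bisector of z1 and z2.
Midpoint = ((-7+6)/2, (10+3)/2) = (-0.5000, 6.5000)

Perpendicular bisector through (-0.5000, 6.5000)


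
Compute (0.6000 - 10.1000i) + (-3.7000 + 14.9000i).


Real: 0.6 - 3.7 = -3.1
Imag: -10.1 + 14.9 = 4.8

-3.1000 + 4.8000i


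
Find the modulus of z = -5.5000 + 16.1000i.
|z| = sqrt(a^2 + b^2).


|z| = sqrt((-5.5)^2 + 16.1^2) = sqrt(30.25 + 259.21) = sqrt(289.46) = 17.0135

|z| = 17.0135


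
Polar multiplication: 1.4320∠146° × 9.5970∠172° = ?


r = 1.4320 * 9.5970 = 13.7429
theta = 146° + 172° = 318° = 318° (mod 360)

13.7429 cis(318°)


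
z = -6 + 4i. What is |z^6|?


|z| = sqrt(36+16) = sqrt(52) = 7.2111
|z^6| = |z|^6 = (sqrt(52))^6 = 52^3 = 140608

|z^6| = 140608


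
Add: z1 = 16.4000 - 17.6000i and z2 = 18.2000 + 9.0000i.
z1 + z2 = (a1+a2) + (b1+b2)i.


Real: 16.4 + 18.2 = 34.6
Imag: -17.6 + 9 = -8.6

34.6000 - 8.6000i


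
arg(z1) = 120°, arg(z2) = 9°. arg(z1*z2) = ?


arg(z1*z2) = 120° + 9° = 129°
Normalized to (-180°, 180°]: 129°

129°


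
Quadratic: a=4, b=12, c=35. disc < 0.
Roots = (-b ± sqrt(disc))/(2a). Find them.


disc = 12^2 - 4*4*35 = 144 - 560 = -416
sqrt(|disc|) = sqrt(416) = 20.3961
Real part = -12/(2*4) = -1.5000
Imag part = 20.3961/(2*4) = 2.5495

-1.5000 ± 2.5495i


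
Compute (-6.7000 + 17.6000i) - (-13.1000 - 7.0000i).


Real: -6.7 + 13.1 = 6.4
Imag: 17.6 + 7 = 24.6

6.4000 + 24.6000i


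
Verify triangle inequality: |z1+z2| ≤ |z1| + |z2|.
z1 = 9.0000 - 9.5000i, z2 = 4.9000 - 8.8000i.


|z1| = sqrt(9^2 + (-9.5)^2) = sqrt(171.25) = 13.0863
|z2| = sqrt(4.9^2 + (-8.8)^2) = sqrt(101.45) = 10.0722
z1+z2 = 13.9000 - 18.3000i
|z1+z2| = sqrt(528.1) = 22.9804
|z1|+|z2| = 13.0863 + 10.0722 = 23.1585

|z1+z2| = 22.9804 ≤ |z1|+|z2| = 23.1585 (verified)


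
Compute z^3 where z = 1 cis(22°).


r^3 = 1^3 = 1
n*theta = 3*22° = 66° = 66° (mod 360)
a = 1*cos(66°) = 0.4067
b = 1*sin(66°) = 0.9135

1 cis(66°) = 0.4067 + 0.9135i


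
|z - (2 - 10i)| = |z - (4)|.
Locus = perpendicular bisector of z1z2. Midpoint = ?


Equal distances means the locus is the perpendicular bisector of z1 and z2.
Midpoint = ((2+4)/2, (-10+0)/2) = (3.0000, -5.0000)

Perpendicular bisector through (3.0000, -5.0000)


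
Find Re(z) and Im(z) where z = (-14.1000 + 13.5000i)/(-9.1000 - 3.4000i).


Multiply by conjugate: (-14.1000 + 13.5000i)(-9.1000 + 3.4000i) / ((-9.1)^2 + (-3.4)^2)
Numerator real = -14.1*(-9.1) + 13.5*(-3.4) = 82.41
Numerator imag = 13.5*(-9.1) - (-14.1)*(-3.4) = -170.79
Denominator = 94.37
Re(z) = 82.41/94.37 = 0.8733
Im(z) = -170.79/94.37 = -1.8098

Re(z) = 0.8733, Im(z) = -1.8098


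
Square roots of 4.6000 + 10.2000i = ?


|z| = sqrt(21.16+104.04) = 11.1893
sqrt((|z|+a)/2) = sqrt((11.1893+4.6)/2) = sqrt(7.8946) = 2.8097
sqrt((|z|-a)/2) = sqrt((11.1893-4.6)/2) = sqrt(3.2946) = 1.8151

±(2.8097 + 1.8151i) i.e. 2.8097 + 1.8151i and -2.8097 - 1.8151i


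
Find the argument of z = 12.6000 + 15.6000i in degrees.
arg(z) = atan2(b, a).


Re = 12.6, Im = 15.6
arg = atan2(15.6, 12.6) = 51.0725 degrees

arg(z) = 51.0725 degrees


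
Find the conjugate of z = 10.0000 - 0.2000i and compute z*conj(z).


z_bar = 10.0000 + 0.2000i
z*z_bar = 10^2 + (-0.2)^2 = 100 + 0.04 = 100.04

z_bar = 10.0000 + 0.2000i, z*z_bar = 100.04


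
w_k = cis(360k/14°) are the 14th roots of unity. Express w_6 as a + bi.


Angle = 360*6/14 = 154.2857°
a = cos(154.2857°) = -0.9010
b = sin(154.2857°) = 0.4339

-0.9010 + 0.4339i


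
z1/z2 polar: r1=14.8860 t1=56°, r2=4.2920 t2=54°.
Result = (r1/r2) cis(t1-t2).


r = 14.8860 / 4.2920 = 3.4683
theta = 56° - 54° = 2° = 2° (mod 360)

3.4683 cis(2°)


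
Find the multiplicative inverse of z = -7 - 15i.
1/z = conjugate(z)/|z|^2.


|z|^2 = 49+225 = 274
1/z = (-7 + 15i)/274

1/z = -0.0255 + 0.0547i


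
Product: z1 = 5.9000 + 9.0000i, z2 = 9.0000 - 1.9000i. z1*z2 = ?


Real = 5.9*9 - 9*(-1.9) = 53.1 - (-17.1) = 70.2
Imag = 5.9*(-1.9) + 9*9 = -11.21 + 81 = 69.79

70.2000 + 69.7900i


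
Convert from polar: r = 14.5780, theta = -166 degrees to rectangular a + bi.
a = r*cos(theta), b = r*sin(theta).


a = 14.5780*cos(-166°) = 14.5780*(-0.9703) = -14.1450
b = 14.5780*sin(-166°) = 14.5780*(-0.24192) = -3.5267

-14.1450 - 3.5267i


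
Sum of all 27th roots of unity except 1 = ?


With w = e^(2*pi*i/27), all 27 of the 27th roots of unity w^0 = 1, w, ..., w^(26) sum to 0: 1 + w + ... + w^(26) = (1 - w^27)/(1 - w) = 0 since w^27 = 1, w ≠ 1.
Removing the root 1: w + w^2 + ... + w^(26) = 0 - 1 = -1

Sum = -1


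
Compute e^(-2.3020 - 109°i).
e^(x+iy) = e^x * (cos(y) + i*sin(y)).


e^-2.3020 = 0.1001
cos(-109°) = -0.3256
sin(-109°) = -0.9455
Real = 0.1001*(-0.3256) = -0.0326
Imag = 0.1001*(-0.9455) = -0.0946

-0.0326 - 0.0946i


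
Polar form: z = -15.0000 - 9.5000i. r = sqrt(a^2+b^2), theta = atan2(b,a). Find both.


r = sqrt(225+90.25) = sqrt(315.25) = 17.7553
theta = atan2(-9.5, -15) = -147.6526 degrees

r = 17.7553, theta = -147.6526 degrees


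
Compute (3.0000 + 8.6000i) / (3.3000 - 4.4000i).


Conjugate of z2 = 3.3000 + 4.4000i
Numerator: (3.0000 + 8.6000i)(3.3000 + 4.4000i) = -27.9400 + 41.5800i
Denominator: 3.3^2 + (-4.4)^2 = 30.25
Result = (-27.9400 + 41.5800i)/30.25

-0.9236 + 1.3745i


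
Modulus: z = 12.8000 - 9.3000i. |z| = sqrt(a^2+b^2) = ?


|z| = sqrt(12.8^2 + (-9.3)^2) = sqrt(163.84 + 86.49) = sqrt(250.33) = 15.8218

|z| = 15.8218


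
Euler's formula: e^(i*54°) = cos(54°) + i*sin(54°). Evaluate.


cos(54°) = 0.5878
sin(54°) = 0.8090

e^(i*54°) = 0.5878 + 0.8090i


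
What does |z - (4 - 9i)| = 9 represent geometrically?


|z - z0| = r is a circle with center z0 and radius r.
Center = (4, -9), radius = 9

Circle with center (4, -9) and radius 9


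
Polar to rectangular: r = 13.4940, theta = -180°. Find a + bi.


a = 13.4940*cos(-180°) = 13.4940*(-1) = -13.4940
b = 13.4940*sin(-180°) = 13.4940*0 = 0

-13.4940 + 0i


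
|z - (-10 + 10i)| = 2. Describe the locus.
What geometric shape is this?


|z - z0| = r is a circle with center z0 and radius r.
Center = (-10, 10), radius = 2

Circle with center (-10, 10) and radius 2


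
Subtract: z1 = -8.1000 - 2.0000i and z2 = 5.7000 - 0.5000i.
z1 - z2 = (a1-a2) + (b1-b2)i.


Real: -8.1 - 5.7 = -13.8
Imag: -2 + 0.5 = -1.5

-13.8000 - 1.5000i


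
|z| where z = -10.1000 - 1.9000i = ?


|z| = sqrt((-10.1)^2 + (-1.9)^2) = sqrt(102.01 + 3.61) = sqrt(105.62) = 10.2772

|z| = 10.2772


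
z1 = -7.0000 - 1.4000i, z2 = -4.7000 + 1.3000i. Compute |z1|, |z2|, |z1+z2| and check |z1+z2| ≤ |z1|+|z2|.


|z1| = sqrt((-7)^2 + (-1.4)^2) = sqrt(50.96) = 7.1386
|z2| = sqrt((-4.7)^2 + 1.3^2) = sqrt(23.78) = 4.8765
z1+z2 = -11.7000 - 0.1000i
|z1+z2| = sqrt(136.9) = 11.7004
|z1|+|z2| = 7.1386 + 4.8765 = 12.0151

|z1+z2| = 11.7004 ≤ |z1|+|z2| = 12.0151 (verified)


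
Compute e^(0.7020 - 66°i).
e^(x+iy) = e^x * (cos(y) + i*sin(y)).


e^0.7020 = 2.0178
cos(-66°) = 0.40674
sin(-66°) = -0.9135
Real = 2.0178*0.40674 = 0.8207
Imag = 2.0178*(-0.9135) = -1.8433

0.8207 - 1.8433i


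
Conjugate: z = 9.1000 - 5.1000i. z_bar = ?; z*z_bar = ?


z_bar = 9.1000 + 5.1000i
z*z_bar = 9.1^2 + (-5.1)^2 = 82.81 + 26.01 = 108.82

z_bar = 9.1000 + 5.1000i, z*z_bar = 108.82


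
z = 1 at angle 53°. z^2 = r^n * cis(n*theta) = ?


r^2 = 1^2 = 1
n*theta = 2*53° = 106° = 106° (mod 360)
a = 1*cos(106°) = -0.2756
b = 1*sin(106°) = 0.9613

1 cis(106°) = -0.2756 + 0.9613i


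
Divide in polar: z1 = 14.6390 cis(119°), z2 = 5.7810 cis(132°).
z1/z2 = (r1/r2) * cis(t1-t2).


r = 14.6390 / 5.7810 = 2.5323
theta = 119° - 132° = -13° = 347° (mod 360)

2.5323 cis(347°)


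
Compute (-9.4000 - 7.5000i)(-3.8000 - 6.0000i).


Real = -9.4*(-3.8) - (-7.5)*(-6) = 35.72 - 45 = -9.28
Imag = -9.4*(-6) - (3.8)*(-7.5) = 56.4 + 28.5 = 84.9

-9.2800 + 84.9000i


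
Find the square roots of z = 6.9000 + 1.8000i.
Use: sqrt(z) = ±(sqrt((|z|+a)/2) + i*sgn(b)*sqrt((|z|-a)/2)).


|z| = sqrt(47.61+3.24) = 7.1309
sqrt((|z|+a)/2) = sqrt((7.1309+6.9)/2) = sqrt(7.0155) = 2.6487
sqrt((|z|-a)/2) = sqrt((7.1309-6.9)/2) = sqrt(0.1155) = 0.3398

±(2.6487 + 0.3398i) i.e. 2.6487 + 0.3398i and -2.6487 - 0.3398i


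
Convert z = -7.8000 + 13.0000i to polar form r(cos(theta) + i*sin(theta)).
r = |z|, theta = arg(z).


r = sqrt(60.84+169) = sqrt(229.84) = 15.1605
theta = atan2(13, -7.8) = 120.9638 degrees

r = 15.1605, theta = 120.9638 degrees


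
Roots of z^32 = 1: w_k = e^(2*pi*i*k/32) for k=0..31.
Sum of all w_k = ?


The sum of all 32th roots of unity is 0.
Geometric series: (1 - w^32)/(1 - w) = (1-1)/(1-w) = 0 since w^32 = 1, w ≠ 1.
Alternatively: coefficient of z^31 in z^32 - 1 is 0.

0


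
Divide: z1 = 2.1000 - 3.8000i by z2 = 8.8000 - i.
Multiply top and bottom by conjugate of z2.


Conjugate of z2 = 8.8000 + i
Numerator: (2.1000 - 3.8000i)(8.8000 + i) = 22.2800 - 31.3400i
Denominator: 8.8^2 + (-1)^2 = 78.44
Result = (22.2800 - 31.3400i)/78.44

0.2840 - 0.3995i


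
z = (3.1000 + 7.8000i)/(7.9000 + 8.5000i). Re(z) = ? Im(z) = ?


Multiply by conjugate: (3.1000 + 7.8000i)(7.9000 - 8.5000i) / (7.9^2 + 8.5^2)
Numerator real = 3.1*7.9 + 7.8*8.5 = 90.79
Numerator imag = 7.8*7.9 - 3.1*8.5 = 35.27
Denominator = 134.66
Re(z) = 90.79/134.66 = 0.6742
Im(z) = 35.27/134.66 = 0.2619

Re(z) = 0.6742, Im(z) = 0.2619


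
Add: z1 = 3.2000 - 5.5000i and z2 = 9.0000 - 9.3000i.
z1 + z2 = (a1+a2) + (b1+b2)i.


Real: 3.2 + 9 = 12.2
Imag: -5.5 - 9.3 = -14.8

12.2000 - 14.8000i


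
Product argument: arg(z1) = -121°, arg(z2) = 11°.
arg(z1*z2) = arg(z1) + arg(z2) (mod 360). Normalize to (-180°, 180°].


arg(z1*z2) = -121° + 11° = -110°
Normalized to (-180°, 180°]: -110°

-110°


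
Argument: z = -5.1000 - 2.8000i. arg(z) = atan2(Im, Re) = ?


Re = -5.1, Im = -2.8
arg = atan2(-2.8, -5.1) = -151.2324 degrees

arg(z) = -151.2324 degrees


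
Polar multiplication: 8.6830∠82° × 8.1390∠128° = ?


r = 8.6830 * 8.1390 = 70.6709
theta = 82° + 128° = 210° = 210° (mod 360)

70.6709 cis(210°)


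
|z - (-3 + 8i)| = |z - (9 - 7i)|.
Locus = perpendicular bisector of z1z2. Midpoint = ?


Equal distances means the locus is the perpendicular bisector of z1 and z2.
Midpoint = ((-3+9)/2, (8+(-7))/2) = (3.0000, 0.5000)

Perpendicular bisector through (3.0000, 0.5000)


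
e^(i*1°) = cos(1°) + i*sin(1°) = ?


cos(1°) = 0.9998
sin(1°) = 0.0175

e^(i*1°) = 0.9998 + 0.0175i


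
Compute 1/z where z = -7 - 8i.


|z|^2 = 49+64 = 113
1/z = (-7 + 8i)/113

1/z = -0.0619 + 0.0708i


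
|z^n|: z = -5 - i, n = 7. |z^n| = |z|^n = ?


|z| = sqrt(25+1) = sqrt(26) = 5.0990
|z^7| = |z|^7 = (sqrt(26))^7 = 26^3 * sqrt(26) = 17576*sqrt(26)

|z^7| = 17576*sqrt(26) ≈ 89620.3670


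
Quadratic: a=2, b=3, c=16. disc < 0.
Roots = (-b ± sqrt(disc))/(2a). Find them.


disc = 3^2 - 4*2*16 = 9 - 128 = -119
sqrt(|disc|) = sqrt(119) = 10.9087
Real part = -3/(2*2) = -0.7500
Imag part = 10.9087/(2*2) = 2.7272

-0.7500 ± 2.7272i


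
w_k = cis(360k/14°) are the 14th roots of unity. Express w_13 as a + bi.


Angle = 360*13/14 = 334.2857°
a = cos(334.2857°) = 0.9010
b = sin(334.2857°) = -0.4339

0.9010 - 0.4339i


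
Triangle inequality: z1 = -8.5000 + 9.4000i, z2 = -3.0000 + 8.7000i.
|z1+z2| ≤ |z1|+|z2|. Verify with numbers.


|z1| = sqrt((-8.5)^2 + 9.4^2) = sqrt(160.61) = 12.6732
|z2| = sqrt((-3)^2 + 8.7^2) = sqrt(84.69) = 9.2027
z1+z2 = -11.5000 + 18.1000i
|z1+z2| = sqrt(459.86) = 21.4443
|z1|+|z2| = 12.6732 + 9.2027 = 21.8759

|z1+z2| = 21.4443 ≤ |z1|+|z2| = 21.8759 (verified)


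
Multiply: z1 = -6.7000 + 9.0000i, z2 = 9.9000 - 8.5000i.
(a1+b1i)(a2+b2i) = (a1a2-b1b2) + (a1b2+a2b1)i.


Real = -6.7*9.9 - 9*(-8.5) = -66.33 - (-76.5) = 10.17
Imag = -6.7*(-8.5) + 9.9*9 = 56.95 + 89.1 = 146.05

10.1700 + 146.0500i


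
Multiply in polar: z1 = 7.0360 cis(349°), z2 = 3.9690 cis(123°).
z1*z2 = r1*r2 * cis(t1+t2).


r = 7.0360 * 3.9690 = 27.9259
theta = 349° + 123° = 472° = 112° (mod 360)

27.9259 cis(112°)


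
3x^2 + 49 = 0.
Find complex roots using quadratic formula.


disc = 0^2 - 4*3*49 = 0 - 588 = -588
sqrt(|disc|) = sqrt(588) = 24.2487
Real part = 0/(2*3) = 0
Imag part = 24.2487/(2*3) = 4.0415

0 ± 4.0415i


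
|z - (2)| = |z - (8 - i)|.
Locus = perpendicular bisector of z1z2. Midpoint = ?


Equal distances means the locus is the perpendicular bisector of z1 and z2.
Midpoint = ((2+8)/2, (0+(-1))/2) = (5.0000, -0.5000)

Perpendicular bisector through (5.0000, -0.5000)


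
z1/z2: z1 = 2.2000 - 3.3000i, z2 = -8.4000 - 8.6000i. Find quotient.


Conjugate of z2 = -8.4000 + 8.6000i
Numerator: (2.2000 - 3.3000i)(-8.4000 + 8.6000i) = 9.9000 + 46.6400i
Denominator: (-8.4)^2 + (-8.6)^2 = 144.52
Result = (9.9000 + 46.6400i)/144.52

0.0685 + 0.3227i


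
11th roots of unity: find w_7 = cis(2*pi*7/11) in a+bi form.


Angle = 360*7/11 = 229.0909°
a = cos(229.0909°) = -0.6549
b = sin(229.0909°) = -0.7557

-0.6549 - 0.7557i


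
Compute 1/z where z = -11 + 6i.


|z|^2 = 121+36 = 157
1/z = (-11 - 6i)/157

1/z = -0.0701 - 0.0382i


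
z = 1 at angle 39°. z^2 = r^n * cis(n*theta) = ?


r^2 = 1^2 = 1
n*theta = 2*39° = 78° = 78° (mod 360)
a = 1*cos(78°) = 0.2079
b = 1*sin(78°) = 0.9781

1 cis(78°) = 0.2079 + 0.9781i


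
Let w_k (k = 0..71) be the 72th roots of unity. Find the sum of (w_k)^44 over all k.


The roots are w_k = w^k with w = e^(2*pi*i/72), and (w^k)^44 = (w^44)^k.
So S = 1 + u + u^2 + ... + u^(71) with u = w^44.
44 = 0*72 + 44, so 44 is not a multiple of 72: u = w^44 ≠ 1 (w is a primitive 72th root), while u^72 = (w^72)^44 = 1.
Geometric series: S = (1 - u^72)/(1 - u) = (1 - 1)/(1 - u) = 0

S = 0


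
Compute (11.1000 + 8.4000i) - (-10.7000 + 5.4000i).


Real: 11.1 + 10.7 = 21.8
Imag: 8.4 - 5.4 = 3

21.8000 + 3.0000i


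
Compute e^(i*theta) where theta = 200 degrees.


cos(200°) = -0.9397
sin(200°) = -0.3420

e^(i*200°) = -0.9397 - 0.3420i


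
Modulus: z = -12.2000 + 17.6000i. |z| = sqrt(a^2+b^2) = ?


|z| = sqrt((-12.2)^2 + 17.6^2) = sqrt(148.84 + 309.76) = sqrt(458.6) = 21.4149

|z| = 21.4149


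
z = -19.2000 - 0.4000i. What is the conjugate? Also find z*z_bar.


z_bar = -19.2000 + 0.4000i
z*z_bar = (-19.2)^2 + (-0.4)^2 = 368.64 + 0.16 = 368.8

z_bar = -19.2000 + 0.4000i, z*z_bar = 368.8


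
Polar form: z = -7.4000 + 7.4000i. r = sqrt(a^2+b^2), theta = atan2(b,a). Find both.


r = sqrt(54.76+54.76) = sqrt(109.52) = 10.4652
theta = atan2(7.4, -7.4) = 135.0000 degrees

r = 10.4652, theta = 135.0000 degrees


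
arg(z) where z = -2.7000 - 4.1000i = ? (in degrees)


Re = -2.7, Im = -4.1
arg = atan2(-4.1, -2.7) = -123.3664 degrees

arg(z) = -123.3664 degrees


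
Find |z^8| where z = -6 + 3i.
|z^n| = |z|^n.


|z| = sqrt(36+9) = sqrt(45) = 6.7082
|z^8| = |z|^8 = (sqrt(45))^8 = 45^4 = 4100625

|z^8| = 4100625


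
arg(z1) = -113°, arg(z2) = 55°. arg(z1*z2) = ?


arg(z1*z2) = -113° + 55° = -58°
Normalized to (-180°, 180°]: -58°

-58°


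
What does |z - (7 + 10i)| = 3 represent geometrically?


|z - z0| = r is a circle with center z0 and radius r.
Center = (7, 10), radius = 3

Circle with center (7, 10) and radius 3


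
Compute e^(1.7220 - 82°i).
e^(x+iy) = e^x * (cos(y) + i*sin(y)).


e^1.7220 = 5.5957
cos(-82°) = 0.13917
sin(-82°) = -0.99027
Real = 5.5957*0.13917 = 0.7788
Imag = 5.5957*(-0.99027) = -5.5413

0.7788 - 5.5413i


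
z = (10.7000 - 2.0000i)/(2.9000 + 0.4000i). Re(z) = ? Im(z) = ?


Multiply by conjugate: (10.7000 - 2.0000i)(2.9000 - 0.4000i) / (2.9^2 + 0.4^2)
Numerator real = 10.7*2.9 - (2)*0.4 = 30.23
Numerator imag = -2*2.9 - 10.7*0.4 = -10.08
Denominator = 8.57
Re(z) = 30.23/8.57 = 3.5274
Im(z) = -10.08/8.57 = -1.1762

Re(z) = 3.5274, Im(z) = -1.1762


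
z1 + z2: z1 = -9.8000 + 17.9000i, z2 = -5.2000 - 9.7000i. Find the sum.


Real: -9.8 - 5.2 = -15
Imag: 17.9 - 9.7 = 8.2

-15.0000 + 8.2000i


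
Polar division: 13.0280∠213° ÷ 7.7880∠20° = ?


r = 13.0280 / 7.7880 = 1.6728
theta = 213° - 20° = 193° = 193° (mod 360)

1.6728 cis(193°)


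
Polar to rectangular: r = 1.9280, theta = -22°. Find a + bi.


a = 1.9280*cos(-22°) = 1.9280*0.9272 = 1.7876
b = 1.9280*sin(-22°) = 1.9280*(-0.3746) = -0.7222

1.7876 - 0.7222i


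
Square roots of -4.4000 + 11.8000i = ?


|z| = sqrt(19.36+139.24) = 12.5936
sqrt((|z|+a)/2) = sqrt((12.5936+(-4.4))/2) = sqrt(4.0968) = 2.0241
sqrt((|z|-a)/2) = sqrt((12.5936-(-4.4))/2) = sqrt(8.4968) = 2.9149

±(2.0241 + 2.9149i) i.e. 2.0241 + 2.9149i and -2.0241 - 2.9149i


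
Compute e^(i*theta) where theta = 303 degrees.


cos(303°) = 0.5446
sin(303°) = -0.8387

e^(i*303°) = 0.5446 - 0.8387i


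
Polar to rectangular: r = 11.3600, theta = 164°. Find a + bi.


a = 11.3600*cos(164°) = 11.3600*(-0.96126) = -10.9199
b = 11.3600*sin(164°) = 11.3600*0.275637 = 3.1312

-10.9199 + 3.1312i


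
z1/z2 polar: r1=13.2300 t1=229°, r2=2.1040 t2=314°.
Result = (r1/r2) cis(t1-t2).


r = 13.2300 / 2.1040 = 6.2880
theta = 229° - 314° = -85° = 275° (mod 360)

6.2880 cis(275°)


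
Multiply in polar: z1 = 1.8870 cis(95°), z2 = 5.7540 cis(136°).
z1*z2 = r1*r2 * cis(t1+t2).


r = 1.8870 * 5.7540 = 10.8578
theta = 95° + 136° = 231° = 231° (mod 360)

10.8578 cis(231°)


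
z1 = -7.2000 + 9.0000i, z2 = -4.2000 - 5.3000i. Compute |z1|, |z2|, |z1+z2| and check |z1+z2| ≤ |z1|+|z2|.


|z1| = sqrt((-7.2)^2 + 9^2) = sqrt(132.84) = 11.5256
|z2| = sqrt((-4.2)^2 + (-5.3)^2) = sqrt(45.73) = 6.7624
z1+z2 = -11.4000 + 3.7000i
|z1+z2| = sqrt(143.65) = 11.9854
|z1|+|z2| = 11.5256 + 6.7624 = 18.2880

|z1+z2| = 11.9854 ≤ |z1|+|z2| = 18.2880 (verified)


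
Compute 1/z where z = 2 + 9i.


|z|^2 = 4+81 = 85
1/z = (2 - 9i)/85

1/z = 0.0235 - 0.1059i


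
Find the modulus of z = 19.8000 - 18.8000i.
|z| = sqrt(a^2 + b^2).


|z| = sqrt(19.8^2 + (-18.8)^2) = sqrt(392.04 + 353.44) = sqrt(745.48) = 27.3035

|z| = 27.3035


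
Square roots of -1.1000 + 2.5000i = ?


|z| = sqrt(1.21+6.25) = 2.7313
sqrt((|z|+a)/2) = sqrt((2.7313+(-1.1))/2) = sqrt(0.8157) = 0.9031
sqrt((|z|-a)/2) = sqrt((2.7313-(-1.1))/2) = sqrt(1.9157) = 1.3841

±(0.9031 + 1.3841i) i.e. 0.9031 + 1.3841i and -0.9031 - 1.3841i


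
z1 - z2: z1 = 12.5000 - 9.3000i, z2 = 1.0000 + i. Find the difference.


Real: 12.5 - 1 = 11.5
Imag: -9.3 - 1 = -10.3

11.5000 - 10.3000i


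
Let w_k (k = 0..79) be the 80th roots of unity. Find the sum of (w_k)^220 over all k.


The roots are w_k = w^k with w = e^(2*pi*i/80), and (w^k)^220 = (w^220)^k.
So S = 1 + u + u^2 + ... + u^(79) with u = w^220.
220 = 2*80 + 60, so 220 is not a multiple of 80: u = (w^80)^2 * w^60 = w^60 ≠ 1 (w is a primitive 80th root), while u^80 = (w^80)^220 = 1.
Geometric series: S = (1 - u^80)/(1 - u) = (1 - 1)/(1 - u) = 0

S = 0


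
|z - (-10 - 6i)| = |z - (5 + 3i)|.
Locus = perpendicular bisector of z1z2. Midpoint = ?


Equal distances means the locus is the perpendicular bisector of z1 and z2.
Midpoint = ((-10+5)/2, (-6+3)/2) = (-2.5000, -1.5000)

Perpendicular bisector through (-2.5000, -1.5000)


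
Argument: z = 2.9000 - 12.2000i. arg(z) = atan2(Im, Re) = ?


Re = 2.9, Im = -12.2
arg = atan2(-12.2, 2.9) = -76.6287 degrees

arg(z) = -76.6287 degrees


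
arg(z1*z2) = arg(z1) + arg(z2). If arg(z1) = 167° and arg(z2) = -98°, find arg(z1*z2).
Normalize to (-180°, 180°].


arg(z1*z2) = 167° - 98° = 69°
Normalized to (-180°, 180°]: 69°

69°


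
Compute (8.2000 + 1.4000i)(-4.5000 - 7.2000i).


Real = 8.2*(-4.5) - 1.4*(-7.2) = -36.9 - (-10.08) = -26.82
Imag = 8.2*(-7.2) - (4.5)*1.4 = -59.04 - (6.3) = -65.34

-26.8200 - 65.3400i


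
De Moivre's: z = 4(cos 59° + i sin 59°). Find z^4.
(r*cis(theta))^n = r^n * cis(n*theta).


r^4 = 4^4 = 256
n*theta = 4*59° = 236° = 236° (mod 360)
a = 256*cos(236°) = -143.1534
b = 256*sin(236°) = -212.2336

256 cis(236°) = -143.1534 - 212.2336i


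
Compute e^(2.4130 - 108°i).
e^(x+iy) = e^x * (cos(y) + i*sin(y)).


e^2.4130 = 11.1674
cos(-108°) = -0.30902
sin(-108°) = -0.951057
Real = 11.1674*(-0.30902) = -3.4509
Imag = 11.1674*(-0.951057) = -10.6208

-3.4509 - 10.6208i


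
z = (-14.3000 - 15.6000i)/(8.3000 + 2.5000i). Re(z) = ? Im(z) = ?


Multiply by conjugate: (-14.3000 - 15.6000i)(8.3000 - 2.5000i) / (8.3^2 + 2.5^2)
Numerator real = -14.3*8.3 - (15.6)*2.5 = -157.69
Numerator imag = -15.6*8.3 - (-14.3)*2.5 = -93.73
Denominator = 75.14
Re(z) = -157.69/75.14 = -2.0986
Im(z) = -93.73/75.14 = -1.2474

Re(z) = -2.0986, Im(z) = -1.2474


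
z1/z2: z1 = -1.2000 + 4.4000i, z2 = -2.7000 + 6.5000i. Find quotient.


Conjugate of z2 = -2.7000 - 6.5000i
Numerator: (-1.2000 + 4.4000i)(-2.7000 - 6.5000i) = 31.8400 - 4.0800i
Denominator: (-2.7)^2 + 6.5^2 = 49.54
Result = (31.8400 - 4.0800i)/49.54

0.6427 - 0.0824i


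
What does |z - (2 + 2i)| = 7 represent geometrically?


|z - z0| = r is a circle with center z0 and radius r.
Center = (2, 2), radius = 7

Circle with center (2, 2) and radius 7


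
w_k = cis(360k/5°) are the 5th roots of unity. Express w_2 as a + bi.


Angle = 360*2/5 = 144°
a = cos(144°) = -0.8090
b = sin(144°) = 0.5878

-0.8090 + 0.5878i


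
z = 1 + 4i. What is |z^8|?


|z| = sqrt(1+16) = sqrt(17) = 4.1231
|z^8| = |z|^8 = (sqrt(17))^8 = 17^4 = 83521

|z^8| = 83521


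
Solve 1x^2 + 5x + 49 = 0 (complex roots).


disc = 5^2 - 4*1*49 = 25 - 196 = -171
sqrt(|disc|) = sqrt(171) = 13.0767
Real part = -5/(2*1) = -2.5000
Imag part = 13.0767/(2*1) = 6.5383

-2.5000 ± 6.5383i


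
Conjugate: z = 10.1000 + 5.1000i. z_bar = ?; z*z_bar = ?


z_bar = 10.1000 - 5.1000i
z*z_bar = 10.1^2 + 5.1^2 = 102.01 + 26.01 = 128.02

z_bar = 10.1000 - 5.1000i, z*z_bar = 128.02


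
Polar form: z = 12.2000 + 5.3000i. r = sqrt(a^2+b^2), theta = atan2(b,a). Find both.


r = sqrt(148.84+28.09) = sqrt(176.93) = 13.3015
theta = atan2(5.3, 12.2) = 23.4814 degrees

r = 13.3015, theta = 23.4814 degrees


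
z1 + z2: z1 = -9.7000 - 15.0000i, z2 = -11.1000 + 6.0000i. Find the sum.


Real: -9.7 - 11.1 = -20.8
Imag: -15 + 6 = -9

-20.8000 - 9.0000i


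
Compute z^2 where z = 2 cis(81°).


r^2 = 2^2 = 4
n*theta = 2*81° = 162° = 162° (mod 360)
a = 4*cos(162°) = -3.8042
b = 4*sin(162°) = 1.2361

4 cis(162°) = -3.8042 + 1.2361i


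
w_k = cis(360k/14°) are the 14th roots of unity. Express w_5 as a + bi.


Angle = 360*5/14 = 128.5714°
a = cos(128.5714°) = -0.6235
b = sin(128.5714°) = 0.7818

-0.6235 + 0.7818i


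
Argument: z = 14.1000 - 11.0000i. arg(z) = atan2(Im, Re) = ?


Re = 14.1, Im = -11
arg = atan2(-11, 14.1) = -37.9593 degrees

arg(z) = -37.9593 degrees


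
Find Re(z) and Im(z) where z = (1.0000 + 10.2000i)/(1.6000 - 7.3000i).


Multiply by conjugate: (1.0000 + 10.2000i)(1.6000 + 7.3000i) / (1.6^2 + (-7.3)^2)
Numerator real = 1*1.6 + 10.2*(-7.3) = -72.86
Numerator imag = 10.2*1.6 - 1*(-7.3) = 23.62
Denominator = 55.85
Re(z) = -72.86/55.85 = -1.3046
Im(z) = 23.62/55.85 = 0.4229

Re(z) = -1.3046, Im(z) = 0.4229


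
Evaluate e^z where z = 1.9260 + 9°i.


e^1.9260 = 6.8620
cos(9°) = 0.98769
sin(9°) = 0.156434
Real = 6.8620*0.98769 = 6.7775
Imag = 6.8620*0.156434 = 1.0735

6.7775 + 1.0735i


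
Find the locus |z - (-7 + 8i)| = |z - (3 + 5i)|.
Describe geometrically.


Equal distances means the locus is the perpendicular bisector of z1 and z2.
Midpoint = ((-7+3)/2, (8+5)/2) = (-2.0000, 6.5000)

Perpendicular bisector through (-2.0000, 6.5000)


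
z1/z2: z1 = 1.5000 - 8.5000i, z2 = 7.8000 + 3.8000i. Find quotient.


Conjugate of z2 = 7.8000 - 3.8000i
Numerator: (1.5000 - 8.5000i)(7.8000 - 3.8000i) = -20.6000 - 72.0000i
Denominator: 7.8^2 + 3.8^2 = 75.28
Result = (-20.6000 - 72.0000i)/75.28

-0.2736 - 0.9564i
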